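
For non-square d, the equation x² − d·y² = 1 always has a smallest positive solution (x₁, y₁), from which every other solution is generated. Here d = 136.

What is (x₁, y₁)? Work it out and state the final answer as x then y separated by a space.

35 3

[11; 1,1,1,22] for √136; ℓ=4 ⇒ convergent index 3
i=0: a=11 ⇒ p=11, q=1
i=1: a=1 ⇒ p=12, q=1
i=2: a=1 ⇒ p=23, q=2
i=3: a=1 ⇒ p=35, q=3
(x₁, y₁) = (35, 3);  35² − 136·3² = 1 ✓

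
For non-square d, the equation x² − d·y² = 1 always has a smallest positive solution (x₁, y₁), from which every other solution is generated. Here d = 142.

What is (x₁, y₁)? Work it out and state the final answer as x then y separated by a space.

√142 = [11; 1,10,1,22, …], period ℓ=4 (even) → k=3
k=0  a_k=11  p_k/q_k = 11/1
k=1  a_k=1  p_k/q_k = 12/1
k=2  a_k=10  p_k/q_k = 131/11
k=3  a_k=1  p_k/q_k = 143/12
→ (143, 12).  Check: 143²=20449, 142·12²=20448, difference 1.

143 12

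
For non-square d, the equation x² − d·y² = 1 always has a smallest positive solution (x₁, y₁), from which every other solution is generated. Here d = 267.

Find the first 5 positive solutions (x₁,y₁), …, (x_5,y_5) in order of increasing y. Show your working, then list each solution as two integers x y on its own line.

2402 147
11539207 706188
55434348026 3392527005
266306596377697 16297699025832
1279336833564108362 78294142727569923

[16; 2,1,15,1,2,32] for √267; ℓ=6 ⇒ convergent index 5
step 0: (16, 1)  from 16·(1,0) + (0,1)
…
step 2: (49, 3)  from 1·(33,2) + (16,1)
…
step 4: (817, 50)  from 1·(768,47) + (49,3)
step 5: (2402, 147)  from 2·(817,50) + (768,47)
fundamental: x₁=2402, y₁=147  (since 5769604 − 267·21609 = 1)
k=2:  x_2 = 2402·2402+267·147·147 = 11539207,  y_2 = 2402·147+147·2402 = 706188
k=3:  x_3 = 2402·11539207+267·147·706188 = 55434348026,  y_3 = 2402·706188+147·11539207 = 3392527005
k=4:  x_4 = 2402·55434348026+267·147·3392527005 = 266306596377697,  y_4 = 2402·3392527005+147·55434348026 = 16297699025832
k=5:  x_5 = 2402·266306596377697+267·147·16297699025832 = 1279336833564108362,  y_5 = 2402·16297699025832+147·266306596377697 = 78294142727569923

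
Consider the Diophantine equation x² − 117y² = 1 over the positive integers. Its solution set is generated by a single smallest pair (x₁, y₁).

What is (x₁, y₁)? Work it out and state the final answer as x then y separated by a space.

649 60

[10; 1,4,2,4,1,20] for √117; ℓ=6 ⇒ convergent index 5
i=0: a=10 ⇒ p=10, q=1
i=1: a=1 ⇒ p=11, q=1
i=2: a=4 ⇒ p=54, q=5
i=3: a=2 ⇒ p=119, q=11
i=4: a=4 ⇒ p=530, q=49
i=5: a=1 ⇒ p=649, q=60
→ (649, 60).  Check: 649²=421201, 117·60²=421200, difference 1.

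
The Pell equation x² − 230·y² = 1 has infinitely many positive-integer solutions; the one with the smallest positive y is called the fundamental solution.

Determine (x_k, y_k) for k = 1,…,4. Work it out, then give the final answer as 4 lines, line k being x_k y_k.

[15; 6,30] for √230; ℓ=2 ⇒ convergent index 1
i=0: a=15 ⇒ p=15, q=1
i=1: a=6 ⇒ p=91, q=6
(x₁, y₁) = (91, 6);  91² − 230·6² = 1 ✓
(x_2, y_2) = (91·91 + 230·6·6, 91·6 + 6·91) = (16561, 1092)
(x_3, y_3) = (91·16561 + 230·6·1092, 91·1092 + 6·16561) = (3014011, 198738)
(x_4, y_4) = (91·3014011 + 230·6·198738, 91·198738 + 6·3014011) = (548533441, 36169224)

91 6
16561 1092
3014011 198738
548533441 36169224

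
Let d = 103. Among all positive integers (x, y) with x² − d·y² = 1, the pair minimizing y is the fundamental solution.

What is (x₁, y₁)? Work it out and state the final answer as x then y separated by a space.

227528 22419

d=103: √d = [10; 6,1,2,1,1,9,1,1,2,1,6,20] (ℓ=12, even), read p_11/q_11
i=0: a=10 ⇒ p=10, q=1
i=1: a=6 ⇒ p=61, q=6
i=2: a=1 ⇒ p=71, q=7
i=3: a=2 ⇒ p=203, q=20
…
i=6: a=9 ⇒ p=4567, q=450
…
i=9: a=2 ⇒ p=24266, q=2391
i=10: a=1 ⇒ p=33877, q=3338
i=11: a=6 ⇒ p=227528, q=22419
fundamental: x₁=227528, y₁=22419  (since 51768990784 − 103·502611561 = 1)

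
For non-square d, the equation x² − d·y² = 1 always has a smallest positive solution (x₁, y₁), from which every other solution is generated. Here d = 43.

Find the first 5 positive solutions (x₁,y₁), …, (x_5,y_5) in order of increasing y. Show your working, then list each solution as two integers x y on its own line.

3482 531
24248647 3697884
168867574226 25752063645
1175993762661217 179337367525896
8189620394305140962 1248905401698276099

√43 → a₀=6, period (1,1,3,1,5,1,3,1,1,12); ℓ=10 even so k=9
k=0  a_k=6  p_k/q_k = 6/1
k=1  a_k=1  p_k/q_k = 7/1
k=2  a_k=1  p_k/q_k = 13/2
k=3  a_k=3  p_k/q_k = 46/7
k=4  a_k=1  p_k/q_k = 59/9
k=5  a_k=5  p_k/q_k = 341/52
k=6  a_k=1  p_k/q_k = 400/61
k=7  a_k=3  p_k/q_k = 1541/235
k=8  a_k=1  p_k/q_k = 1941/296
k=9  a_k=1  p_k/q_k = 3482/531
(x₁, y₁) = (3482, 531);  3482² − 43·531² = 1 ✓
n=2: (3482,531)∘(3482,531) = (3482·3482+43·531·531, 3482·531+531·3482) = (24248647,3697884)
n=3: (24248647,3697884)∘(3482,531) = (3482·24248647+43·531·3697884, 3482·3697884+531·24248647) = (168867574226,25752063645)
n=4: (168867574226,25752063645)∘(3482,531) = (3482·168867574226+43·531·25752063645, 3482·25752063645+531·168867574226) = (1175993762661217,179337367525896)
n=5: (1175993762661217,179337367525896)∘(3482,531) = (3482·1175993762661217+43·531·179337367525896, 3482·179337367525896+531·1175993762661217) = (8189620394305140962,1248905401698276099)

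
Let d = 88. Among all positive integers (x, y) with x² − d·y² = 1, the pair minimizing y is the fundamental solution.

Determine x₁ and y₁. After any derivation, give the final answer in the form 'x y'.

197 21

[9; 2,1,1,1,2,18] for √88; ℓ=6 ⇒ convergent index 5
k=0  a_k=9  p_k/q_k = 9/1
…
k=4  a_k=1  p_k/q_k = 75/8
k=5  a_k=2  p_k/q_k = 197/21
→ (197, 21).  Check: 197²=38809, 88·21²=38808, difference 1.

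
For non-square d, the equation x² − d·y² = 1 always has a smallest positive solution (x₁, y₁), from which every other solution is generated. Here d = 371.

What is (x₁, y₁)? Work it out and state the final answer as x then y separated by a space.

1695 88

[19; 3,1,4,1,3,38] for √371; ℓ=6 ⇒ convergent index 5
i=0: a=19 ⇒ p=19, q=1
…
i=2: a=1 ⇒ p=77, q=4
i=3: a=4 ⇒ p=366, q=19
i=4: a=1 ⇒ p=443, q=23
i=5: a=3 ⇒ p=1695, q=88
(x₁, y₁) = (1695, 88);  1695² − 371·88² = 1 ✓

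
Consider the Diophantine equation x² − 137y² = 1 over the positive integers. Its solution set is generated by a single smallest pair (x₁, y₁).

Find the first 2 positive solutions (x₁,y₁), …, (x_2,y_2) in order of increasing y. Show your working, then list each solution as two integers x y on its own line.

√137 → a₀=11, period (1,2,2,1,1,2,2,1,22); ℓ=9 odd so k=17
i=0: a=11 ⇒ p=11, q=1
…
i=2: a=2 ⇒ p=35, q=3
i=3: a=2 ⇒ p=82, q=7
i=4: a=1 ⇒ p=117, q=10
…
i=7: a=2 ⇒ p=1229, q=105
i=8: a=1 ⇒ p=1744, q=149
i=9: a=22 ⇒ p=39597, q=3383
i=10: a=1 ⇒ p=41341, q=3532
i=11: a=2 ⇒ p=122279, q=10447
…
i=16: a=2 ⇒ p=4286741, q=366241
i=17: a=1 ⇒ p=6083073, q=519712
(x₁, y₁) = (6083073, 519712);  6083073² − 137·519712² = 1 ✓
(6083073+519712√137)^2 = 74007554246657 + 6322892069952√137

6083073 519712
74007554246657 6322892069952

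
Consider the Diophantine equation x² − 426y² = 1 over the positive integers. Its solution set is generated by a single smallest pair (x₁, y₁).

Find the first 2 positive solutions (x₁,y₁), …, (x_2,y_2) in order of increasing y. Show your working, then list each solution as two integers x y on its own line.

√426 = [20; 1,1,1,3,2,6,2,3,1,1,1,40, …], period ℓ=12 (even) → k=11
k=0  a_k=20  p_k/q_k = 20/1
k=1  a_k=1  p_k/q_k = 21/1
…
k=3  a_k=1  p_k/q_k = 62/3
k=4  a_k=3  p_k/q_k = 227/11
k=5  a_k=2  p_k/q_k = 516/25
k=6  a_k=6  p_k/q_k = 3323/161
k=7  a_k=2  p_k/q_k = 7162/347
…
k=9  a_k=1  p_k/q_k = 31971/1549
k=10  a_k=1  p_k/q_k = 56780/2751
k=11  a_k=1  p_k/q_k = 88751/4300
(x₁, y₁) = (88751, 4300);  88751² − 426·4300² = 1 ✓
(x_2, y_2) = (88751·88751 + 426·4300·4300, 88751·4300 + 4300·88751) = (15753480001, 763258600)

88751 4300
15753480001 763258600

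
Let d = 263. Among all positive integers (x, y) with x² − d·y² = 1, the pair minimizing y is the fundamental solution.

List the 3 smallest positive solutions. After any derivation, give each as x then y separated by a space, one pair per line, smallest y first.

√263 → a₀=16, period (4,1,1,1,1,15,1,1,1,1,4,32); ℓ=12 even so k=11
step 0: (16, 1)  from 16·(1,0) + (0,1)
…
step 2: (81, 5)  from 1·(65,4) + (16,1)
…
step 4: (227, 14)  from 1·(146,9) + (81,5)
step 5: (373, 23)  from 1·(227,14) + (146,9)
step 6: (5822, 359)  from 15·(373,23) + (227,14)
…
step 10: (30229, 1864)  from 1·(18212,1123) + (12017,741)
step 11: (139128, 8579)  from 4·(30229,1864) + (18212,1123)
fundamental: x₁=139128, y₁=8579  (since 19356600384 − 263·73599241 = 1)
k=2:  x_2 = 139128·139128+263·8579·8579 = 38713200767,  y_2 = 139128·8579+8579·139128 = 2387158224
k=3:  x_3 = 139128·38713200767+263·8579·2387158224 = 10772180392483224,  y_3 = 139128·2387158224+8579·38713200767 = 664241098768765

139128 8579
38713200767 2387158224
10772180392483224 664241098768765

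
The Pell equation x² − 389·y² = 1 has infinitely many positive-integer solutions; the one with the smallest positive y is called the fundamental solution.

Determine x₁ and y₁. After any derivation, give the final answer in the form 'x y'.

d=389: √d = [19; 1,2,1,1,1,1,2,1,38] (ℓ=9, odd), read p_17/q_17
i=0: a=19 ⇒ p=19, q=1
i=1: a=1 ⇒ p=20, q=1
…
i=6: a=1 ⇒ p=355, q=18
i=7: a=2 ⇒ p=927, q=47
…
i=11: a=2 ⇒ p=151493, q=7681
…
i=13: a=1 ⇒ p=353911, q=17944
…
i=15: a=1 ⇒ p=910240, q=46151
i=16: a=2 ⇒ p=2376809, q=120509
i=17: a=1 ⇒ p=3287049, q=166660
(x₁, y₁) = (3287049, 166660);  3287049² − 389·166660² = 1 ✓

3287049 166660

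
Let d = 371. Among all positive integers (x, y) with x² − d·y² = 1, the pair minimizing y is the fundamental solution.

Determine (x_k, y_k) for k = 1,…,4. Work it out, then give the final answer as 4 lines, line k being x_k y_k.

1695 88
5746049 298320
19479104415 1011304712
66034158220801 3428322675360

√371 → a₀=19, period (3,1,4,1,3,38); ℓ=6 even so k=5
k=0  a_k=19  p_k/q_k = 19/1
…
k=3  a_k=4  p_k/q_k = 366/19
k=4  a_k=1  p_k/q_k = 443/23
k=5  a_k=3  p_k/q_k = 1695/88
→ (1695, 88).  Check: 1695²=2873025, 371·88²=2873024, difference 1.
(1695+88√371)^2 = 5746049 + 298320√371
(1695+88√371)^3 = 19479104415 + 1011304712√371
(1695+88√371)^4 = 66034158220801 + 3428322675360√371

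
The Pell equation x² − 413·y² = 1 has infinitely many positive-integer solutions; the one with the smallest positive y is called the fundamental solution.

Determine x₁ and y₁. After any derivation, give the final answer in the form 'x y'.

[20; 3,9,1,4,1,9,3,40] for √413; ℓ=8 ⇒ convergent index 7
k=0  a_k=20  p_k/q_k = 20/1
…
k=4  a_k=4  p_k/q_k = 3089/152
…
k=6  a_k=9  p_k/q_k = 36560/1799
k=7  a_k=3  p_k/q_k = 113399/5580
fundamental: x₁=113399, y₁=5580  (since 12859333201 − 413·31136400 = 1)

113399 5580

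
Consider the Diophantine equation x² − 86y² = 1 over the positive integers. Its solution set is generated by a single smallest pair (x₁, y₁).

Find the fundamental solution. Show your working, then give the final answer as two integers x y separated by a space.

10405 1122

[9; 3,1,1,1,8,1,1,1,3,18] for √86; ℓ=10 ⇒ convergent index 9
k=0  a_k=9  p_k/q_k = 9/1
k=1  a_k=3  p_k/q_k = 28/3
k=2  a_k=1  p_k/q_k = 37/4
k=3  a_k=1  p_k/q_k = 65/7
k=4  a_k=1  p_k/q_k = 102/11
k=5  a_k=8  p_k/q_k = 881/95
k=6  a_k=1  p_k/q_k = 983/106
…
k=8  a_k=1  p_k/q_k = 2847/307
k=9  a_k=3  p_k/q_k = 10405/1122
→ (10405, 1122).  Check: 10405²=108264025, 86·1122²=108264024, difference 1.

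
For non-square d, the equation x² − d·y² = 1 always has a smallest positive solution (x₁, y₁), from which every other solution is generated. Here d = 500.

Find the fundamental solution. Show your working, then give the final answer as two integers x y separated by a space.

930249 41602

√500 → a₀=22, period (2,1,3,2,1,…,1,2,44); ℓ=14 even so k=13
a_0=22:  p_0=22·1+0=22,  q_0=22·0+1=1
…
a_2=1:  p_2=1·45+22=67,  q_2=1·2+1=3
a_3=3:  p_3=3·67+45=246,  q_3=3·3+2=11
a_4=2:  p_4=2·246+67=559,  q_4=2·11+3=25
a_5=1:  p_5=1·559+246=805,  q_5=1·25+11=36
a_6=1:  p_6=1·805+559=1364,  q_6=1·36+25=61
a_7=10:  p_7=10·1364+805=14445,  q_7=10·61+36=646
…
a_9=1:  p_9=1·15809+14445=30254,  q_9=1·707+646=1353
a_10=2:  p_10=2·30254+15809=76317,  q_10=2·1353+707=3413
a_11=3:  p_11=3·76317+30254=259205,  q_11=3·3413+1353=11592
a_12=1:  p_12=1·259205+76317=335522,  q_12=1·11592+3413=15005
a_13=2:  p_13=2·335522+259205=930249,  q_13=2·15005+11592=41602
fundamental: x₁=930249, y₁=41602  (since 865363202001 − 500·1730726404 = 1)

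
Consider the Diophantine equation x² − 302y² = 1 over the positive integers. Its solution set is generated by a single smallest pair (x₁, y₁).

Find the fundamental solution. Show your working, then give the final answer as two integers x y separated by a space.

d=302: √d = [17; 2,1,1,1,4,…,1,2,34] (ℓ=16, even), read p_15/q_15
a_0=17:  p_0=17·1+0=17,  q_0=17·0+1=1
a_1=2:  p_1=2·17+1=35,  q_1=2·1+0=2
a_2=1:  p_2=1·35+17=52,  q_2=1·2+1=3
a_3=1:  p_3=1·52+35=87,  q_3=1·3+2=5
…
a_5=4:  p_5=4·139+87=643,  q_5=4·8+5=37
a_6=2:  p_6=2·643+139=1425,  q_6=2·37+8=82
a_7=1:  p_7=1·1425+643=2068,  q_7=1·82+37=119
a_8=16:  p_8=16·2068+1425=34513,  q_8=16·119+82=1986
…
a_10=2:  p_10=2·36581+34513=107675,  q_10=2·2105+1986=6196
…
a_12=1:  p_12=1·467281+107675=574956,  q_12=1·26889+6196=33085
a_13=1:  p_13=1·574956+467281=1042237,  q_13=1·33085+26889=59974
a_14=1:  p_14=1·1042237+574956=1617193,  q_14=1·59974+33085=93059
a_15=2:  p_15=2·1617193+1042237=4276623,  q_15=2·93059+59974=246092
fundamental: x₁=4276623, y₁=246092  (since 18289504284129 − 302·60561272464 = 1)

4276623 246092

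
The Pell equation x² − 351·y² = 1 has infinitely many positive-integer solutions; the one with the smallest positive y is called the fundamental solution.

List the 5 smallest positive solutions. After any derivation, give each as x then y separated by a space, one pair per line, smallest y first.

[18; 1,2,1,3,2,2,2,3,1,2,1,36] for √351; ℓ=12 ⇒ convergent index 11
step 0: (18, 1)  from 18·(1,0) + (0,1)
…
step 2: (56, 3)  from 2·(19,1) + (18,1)
…
step 5: (637, 34)  from 2·(281,15) + (75,4)
step 6: (1555, 83)  from 2·(637,34) + (281,15)
step 7: (3747, 200)  from 2·(1555,83) + (637,34)
step 8: (12796, 683)  from 3·(3747,200) + (1555,83)
step 9: (16543, 883)  from 1·(12796,683) + (3747,200)
step 10: (45882, 2449)  from 2·(16543,883) + (12796,683)
step 11: (62425, 3332)  from 1·(45882,2449) + (16543,883)
(x₁, y₁) = (62425, 3332);  62425² − 351·3332² = 1 ✓
(x_2, y_2) = (62425·62425 + 351·3332·3332, 62425·3332 + 3332·62425) = (7793761249, 416000200)
(x_3, y_3) = (62425·7793761249 + 351·3332·416000200, 62425·416000200 + 3332·7793761249) = (973051091875225, 51937624966668)
(x_4, y_4) = (62425·973051091875225 + 351·3332·51937624966668, 62425·51937624966668 + 3332·973051091875225) = (121485428812828080001, 6484412476672499600)
(x_5, y_5) = (62425·121485428812828080001 + 351·3332·6484412476672499600, 62425·6484412476672499600 + 3332·121485428812828080001) = (15167455786308534696249625, 809578897660623950093332)

62425 3332
7793761249 416000200
973051091875225 51937624966668
121485428812828080001 6484412476672499600
15167455786308534696249625 809578897660623950093332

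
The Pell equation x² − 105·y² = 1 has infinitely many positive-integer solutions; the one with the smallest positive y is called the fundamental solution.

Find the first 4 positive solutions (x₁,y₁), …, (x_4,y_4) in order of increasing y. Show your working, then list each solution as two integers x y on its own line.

41 4
3361 328
275561 26892
22592641 2204816

[10; 4,20] for √105; ℓ=2 ⇒ convergent index 1
k=0  a_k=10  p_k/q_k = 10/1
k=1  a_k=4  p_k/q_k = 41/4
fundamental: x₁=41, y₁=4  (since 1681 − 105·16 = 1)
n=2: (41,4)∘(41,4) = (41·41+105·4·4, 41·4+4·41) = (3361,328)
n=3: (3361,328)∘(41,4) = (41·3361+105·4·328, 41·328+4·3361) = (275561,26892)
n=4: (275561,26892)∘(41,4) = (41·275561+105·4·26892, 41·26892+4·275561) = (22592641,2204816)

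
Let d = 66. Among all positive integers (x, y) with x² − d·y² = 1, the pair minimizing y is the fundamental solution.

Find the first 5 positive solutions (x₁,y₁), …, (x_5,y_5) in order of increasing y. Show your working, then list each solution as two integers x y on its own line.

√66 = [8; 8,16, …], period ℓ=2 (even) → k=1
step 0: (8, 1)  from 8·(1,0) + (0,1)
step 1: (65, 8)  from 8·(8,1) + (1,0)
(x₁, y₁) = (65, 8);  65² − 66·8² = 1 ✓
n=2: (65,8)∘(65,8) = (65·65+66·8·8, 65·8+8·65) = (8449,1040)
n=3: (8449,1040)∘(65,8) = (65·8449+66·8·1040, 65·1040+8·8449) = (1098305,135192)
n=4: (1098305,135192)∘(65,8) = (65·1098305+66·8·135192, 65·135192+8·1098305) = (142771201,17573920)
n=5: (142771201,17573920)∘(65,8) = (65·142771201+66·8·17573920, 65·17573920+8·142771201) = (18559157825,2284474408)

65 8
8449 1040
1098305 135192
142771201 17573920
18559157825 2284474408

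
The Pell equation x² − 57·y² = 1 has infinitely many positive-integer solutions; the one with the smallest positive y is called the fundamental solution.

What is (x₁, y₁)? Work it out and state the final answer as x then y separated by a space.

151 20

d=57: √d = [7; 1,1,4,1,1,14] (ℓ=6, even), read p_5/q_5
i=0: a=7 ⇒ p=7, q=1
i=1: a=1 ⇒ p=8, q=1
i=2: a=1 ⇒ p=15, q=2
i=3: a=4 ⇒ p=68, q=9
i=4: a=1 ⇒ p=83, q=11
i=5: a=1 ⇒ p=151, q=20
→ (151, 20).  Check: 151²=22801, 57·20²=22800, difference 1.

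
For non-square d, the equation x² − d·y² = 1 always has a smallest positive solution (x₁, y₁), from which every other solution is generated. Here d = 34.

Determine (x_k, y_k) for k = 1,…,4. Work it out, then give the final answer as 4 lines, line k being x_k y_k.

d=34: √d = [5; 1,4,1,10] (ℓ=4, even), read p_3/q_3
step 0: (5, 1)  from 5·(1,0) + (0,1)
step 1: (6, 1)  from 1·(5,1) + (1,0)
step 2: (29, 5)  from 4·(6,1) + (5,1)
step 3: (35, 6)  from 1·(29,5) + (6,1)
→ (35, 6).  Check: 35²=1225, 34·6²=1224, difference 1.
k=2:  x_2 = 35·35+34·6·6 = 2449,  y_2 = 35·6+6·35 = 420
k=3:  x_3 = 35·2449+34·6·420 = 171395,  y_3 = 35·420+6·2449 = 29394
k=4:  x_4 = 35·171395+34·6·29394 = 11995201,  y_4 = 35·29394+6·171395 = 2057160

35 6
2449 420
171395 29394
11995201 2057160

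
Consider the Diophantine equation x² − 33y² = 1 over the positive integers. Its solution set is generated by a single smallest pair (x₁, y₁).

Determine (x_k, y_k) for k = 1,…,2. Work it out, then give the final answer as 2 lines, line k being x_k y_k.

d=33: √d = [5; 1,2,1,10] (ℓ=4, even), read p_3/q_3
i=0: a=5 ⇒ p=5, q=1
…
i=2: a=2 ⇒ p=17, q=3
i=3: a=1 ⇒ p=23, q=4
→ (23, 4).  Check: 23²=529, 33·4²=528, difference 1.
(23+4√33)^2 = 1057 + 184√33

23 4
1057 184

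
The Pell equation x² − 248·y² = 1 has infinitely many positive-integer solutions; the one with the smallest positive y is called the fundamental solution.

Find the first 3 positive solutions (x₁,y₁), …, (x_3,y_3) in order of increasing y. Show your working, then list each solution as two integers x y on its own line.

√248 → a₀=15, period (1,2,1,30); ℓ=4 even so k=3
i=0: a=15 ⇒ p=15, q=1
…
i=2: a=2 ⇒ p=47, q=3
i=3: a=1 ⇒ p=63, q=4
fundamental: x₁=63, y₁=4  (since 3969 − 248·16 = 1)
(63+4√248)^2 = 7937 + 504√248
(63+4√248)^3 = 999999 + 63500√248

63 4
7937 504
999999 63500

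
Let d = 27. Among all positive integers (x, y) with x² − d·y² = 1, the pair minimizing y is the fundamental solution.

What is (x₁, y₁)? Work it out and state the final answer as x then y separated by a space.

26 5

d=27: √d = [5; 5,10] (ℓ=2, even), read p_1/q_1
a_0=5:  p_0=5·1+0=5,  q_0=5·0+1=1
a_1=5:  p_1=5·5+1=26,  q_1=5·1+0=5
(x₁, y₁) = (26, 5);  26² − 27·5² = 1 ✓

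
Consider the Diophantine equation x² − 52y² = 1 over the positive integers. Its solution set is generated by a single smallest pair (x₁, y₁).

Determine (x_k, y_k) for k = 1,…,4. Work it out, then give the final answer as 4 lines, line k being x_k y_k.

649 90
842401 116820
1093435849 151632270
1419278889601 196818569640

d=52: √d = [7; 4,1,2,1,4,14] (ℓ=6, even), read p_5/q_5
a_0=7:  p_0=7·1+0=7,  q_0=7·0+1=1
…
a_4=1:  p_4=1·101+36=137,  q_4=1·14+5=19
a_5=4:  p_5=4·137+101=649,  q_5=4·19+14=90
fundamental: x₁=649, y₁=90  (since 421201 − 52·8100 = 1)
n=2: (649,90)∘(649,90) = (649·649+52·90·90, 649·90+90·649) = (842401,116820)
n=3: (842401,116820)∘(649,90) = (649·842401+52·90·116820, 649·116820+90·842401) = (1093435849,151632270)
n=4: (1093435849,151632270)∘(649,90) = (649·1093435849+52·90·151632270, 649·151632270+90·1093435849) = (1419278889601,196818569640)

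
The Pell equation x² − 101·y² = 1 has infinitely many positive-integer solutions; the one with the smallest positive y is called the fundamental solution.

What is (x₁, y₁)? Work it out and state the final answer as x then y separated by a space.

d=101: √d = [10; 20] (ℓ=1, odd), read p_1/q_1
i=0: a=10 ⇒ p=10, q=1
i=1: a=20 ⇒ p=201, q=20
(x₁, y₁) = (201, 20);  201² − 101·20² = 1 ✓

201 20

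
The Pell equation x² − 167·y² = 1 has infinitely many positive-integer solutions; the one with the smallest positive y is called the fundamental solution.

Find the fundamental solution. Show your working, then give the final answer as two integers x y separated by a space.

168 13

√167 = [12; 1,11,1,24, …], period ℓ=4 (even) → k=3
step 0: (12, 1)  from 12·(1,0) + (0,1)
…
step 2: (155, 12)  from 11·(13,1) + (12,1)
step 3: (168, 13)  from 1·(155,12) + (13,1)
→ (168, 13).  Check: 168²=28224, 167·13²=28223, difference 1.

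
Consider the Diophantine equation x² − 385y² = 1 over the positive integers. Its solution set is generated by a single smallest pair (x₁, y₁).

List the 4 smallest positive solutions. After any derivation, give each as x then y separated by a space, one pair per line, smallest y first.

√385 → a₀=19, period (1,1,1,1,1,…,1,1,38); ℓ=16 even so k=15
a_0=19:  p_0=19·1+0=19,  q_0=19·0+1=1
a_1=1:  p_1=1·19+1=20,  q_1=1·1+0=1
a_2=1:  p_2=1·20+19=39,  q_2=1·1+1=2
a_3=1:  p_3=1·39+20=59,  q_3=1·2+1=3
a_4=1:  p_4=1·59+39=98,  q_4=1·3+2=5
a_5=1:  p_5=1·98+59=157,  q_5=1·5+3=8
a_6=3:  p_6=3·157+98=569,  q_6=3·8+5=29
a_7=1:  p_7=1·569+157=726,  q_7=1·29+8=37
a_8=2:  p_8=2·726+569=2021,  q_8=2·37+29=103
a_9=1:  p_9=1·2021+726=2747,  q_9=1·103+37=140
…
a_12=1:  p_12=1·13009+10262=23271,  q_12=1·663+523=1186
…
a_14=1:  p_14=1·36280+23271=59551,  q_14=1·1849+1186=3035
a_15=1:  p_15=1·59551+36280=95831,  q_15=1·3035+1849=4884
(x₁, y₁) = (95831, 4884);  95831² − 385·4884² = 1 ✓
(x_2, y_2) = (95831·95831 + 385·4884·4884, 95831·4884 + 4884·95831) = (18367161121, 936077208)
(x_3, y_3) = (95831·18367161121 + 385·4884·936077208, 95831·936077208 + 4884·18367161121) = (3520286834677271, 179410429834812)
(x_4, y_4) = (95831·3520286834677271 + 385·4884·179410429834812, 95831·179410429834812 + 4884·3520286834677271) = (674705215289547953281, 34386161802063660336)

95831 4884
18367161121 936077208
3520286834677271 179410429834812
674705215289547953281 34386161802063660336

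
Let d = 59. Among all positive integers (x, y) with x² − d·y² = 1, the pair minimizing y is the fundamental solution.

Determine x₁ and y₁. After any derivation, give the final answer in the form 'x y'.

√59 = [7; 1,2,7,2,1,14, …], period ℓ=6 (even) → k=5
k=0  a_k=7  p_k/q_k = 7/1
…
k=3  a_k=7  p_k/q_k = 169/22
k=4  a_k=2  p_k/q_k = 361/47
k=5  a_k=1  p_k/q_k = 530/69
fundamental: x₁=530, y₁=69  (since 280900 − 59·4761 = 1)

530 69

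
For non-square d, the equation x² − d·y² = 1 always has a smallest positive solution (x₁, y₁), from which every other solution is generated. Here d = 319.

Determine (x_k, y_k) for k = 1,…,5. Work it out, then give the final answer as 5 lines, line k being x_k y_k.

√319 = [17; 1,6,5,1,4,…,6,1,34, …], period ℓ=14 (even) → k=13
i=0: a=17 ⇒ p=17, q=1
i=1: a=1 ⇒ p=18, q=1
…
i=3: a=5 ⇒ p=643, q=36
…
i=6: a=3 ⇒ p=11913, q=667
…
i=8: a=3 ⇒ p=58797, q=3292
i=9: a=4 ⇒ p=250816, q=14043
i=10: a=1 ⇒ p=309613, q=17335
i=11: a=5 ⇒ p=1798881, q=100718
i=12: a=6 ⇒ p=11102899, q=621643
i=13: a=1 ⇒ p=12901780, q=722361
→ (12901780, 722361).  Check: 12901780²=166455927168400, 319·722361²=166455927168399, difference 1.
(12901780+722361√319)^2 = 332911854336799 + 18639485405160√319
(12901780+722361√319)^3 = 8590311008090840302660 + 480965080021169647239√319
(12901780+722361√319)^4 = 221660605515932150288251132801 + 12410611300231033623224965680√319
(12901780+722361√319)^5 = 5719632734066677605580897309458268900 + 320237953322189008993822774252173561√319

12901780 722361
332911854336799 18639485405160
8590311008090840302660 480965080021169647239
221660605515932150288251132801 12410611300231033623224965680
5719632734066677605580897309458268900 320237953322189008993822774252173561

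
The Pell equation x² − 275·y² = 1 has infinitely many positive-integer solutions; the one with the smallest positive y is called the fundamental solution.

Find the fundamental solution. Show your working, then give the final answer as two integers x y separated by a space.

199 12

√275 = [16; 1,1,2,1,1,32, …], period ℓ=6 (even) → k=5
a_0=16:  p_0=16·1+0=16,  q_0=16·0+1=1
…
a_4=1:  p_4=1·83+33=116,  q_4=1·5+2=7
a_5=1:  p_5=1·116+83=199,  q_5=1·7+5=12
(x₁, y₁) = (199, 12);  199² − 275·12² = 1 ✓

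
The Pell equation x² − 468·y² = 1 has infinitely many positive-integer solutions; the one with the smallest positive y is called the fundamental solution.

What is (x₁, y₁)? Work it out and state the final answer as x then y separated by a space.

649 30

√468 = [21; 1,1,1,2,1,1,1,42, …], period ℓ=8 (even) → k=7
step 0: (21, 1)  from 21·(1,0) + (0,1)
…
step 2: (43, 2)  from 1·(22,1) + (21,1)
…
step 4: (173, 8)  from 2·(65,3) + (43,2)
step 5: (238, 11)  from 1·(173,8) + (65,3)
step 6: (411, 19)  from 1·(238,11) + (173,8)
step 7: (649, 30)  from 1·(411,19) + (238,11)
fundamental: x₁=649, y₁=30  (since 421201 − 468·900 = 1)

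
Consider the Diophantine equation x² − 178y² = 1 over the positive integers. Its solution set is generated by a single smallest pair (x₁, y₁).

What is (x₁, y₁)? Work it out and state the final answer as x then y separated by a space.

1601 120

d=178: √d = [13; 2,1,12,1,2,26] (ℓ=6, even), read p_5/q_5
i=0: a=13 ⇒ p=13, q=1
…
i=2: a=1 ⇒ p=40, q=3
…
i=4: a=1 ⇒ p=547, q=41
i=5: a=2 ⇒ p=1601, q=120
(x₁, y₁) = (1601, 120);  1601² − 178·120² = 1 ✓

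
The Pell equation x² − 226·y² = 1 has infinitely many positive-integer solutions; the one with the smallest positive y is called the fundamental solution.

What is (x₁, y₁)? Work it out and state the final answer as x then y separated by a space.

451 30

√226 = [15; 30, …], period ℓ=1 (odd) → k=1
k=0  a_k=15  p_k/q_k = 15/1
k=1  a_k=30  p_k/q_k = 451/30
fundamental: x₁=451, y₁=30  (since 203401 − 226·900 = 1)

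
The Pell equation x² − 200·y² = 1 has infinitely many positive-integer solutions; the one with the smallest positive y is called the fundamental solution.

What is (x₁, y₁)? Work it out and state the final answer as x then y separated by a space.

99 7

√200 = [14; 7,28, …], period ℓ=2 (even) → k=1
k=0  a_k=14  p_k/q_k = 14/1
k=1  a_k=7  p_k/q_k = 99/7
fundamental: x₁=99, y₁=7  (since 9801 − 200·49 = 1)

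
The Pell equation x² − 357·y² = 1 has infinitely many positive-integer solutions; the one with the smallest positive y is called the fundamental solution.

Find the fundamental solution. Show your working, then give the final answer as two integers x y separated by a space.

√357 = [18; 1,8,2,8,1,36, …], period ℓ=6 (even) → k=5
a_0=18:  p_0=18·1+0=18,  q_0=18·0+1=1
…
a_3=2:  p_3=2·170+19=359,  q_3=2·9+1=19
a_4=8:  p_4=8·359+170=3042,  q_4=8·19+9=161
a_5=1:  p_5=1·3042+359=3401,  q_5=1·161+19=180
→ (3401, 180).  Check: 3401²=11566801, 357·180²=11566800, difference 1.

3401 180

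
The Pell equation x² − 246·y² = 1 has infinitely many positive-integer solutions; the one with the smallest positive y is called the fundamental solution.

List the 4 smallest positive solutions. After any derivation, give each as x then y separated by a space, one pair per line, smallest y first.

88805 5662
15772656049 1005627820
2801381440774085 178609557104538
497553357680112580801 31722843436331366360

[15; 1,2,5,1,14,1,5,2,1,30] for √246; ℓ=10 ⇒ convergent index 9
a_0=15:  p_0=15·1+0=15,  q_0=15·0+1=1
…
a_6=1:  p_6=1·4423+298=4721,  q_6=1·282+19=301
…
a_8=2:  p_8=2·28028+4721=60777,  q_8=2·1787+301=3875
a_9=1:  p_9=1·60777+28028=88805,  q_9=1·3875+1787=5662
(x₁, y₁) = (88805, 5662);  88805² − 246·5662² = 1 ✓
n=2: (88805,5662)∘(88805,5662) = (88805·88805+246·5662·5662, 88805·5662+5662·88805) = (15772656049,1005627820)
n=3: (15772656049,1005627820)∘(88805,5662) = (88805·15772656049+246·5662·1005627820, 88805·1005627820+5662·15772656049) = (2801381440774085,178609557104538)
n=4: (2801381440774085,178609557104538)∘(88805,5662) = (88805·2801381440774085+246·5662·178609557104538, 88805·178609557104538+5662·2801381440774085) = (497553357680112580801,31722843436331366360)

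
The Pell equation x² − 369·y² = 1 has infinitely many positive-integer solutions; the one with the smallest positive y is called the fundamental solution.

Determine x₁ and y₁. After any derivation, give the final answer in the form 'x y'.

8396801 437120

[19; 4,1,3,2,7,4,7,2,3,1,4,38] for √369; ℓ=12 ⇒ convergent index 11
i=0: a=19 ⇒ p=19, q=1
…
i=2: a=1 ⇒ p=96, q=5
…
i=4: a=2 ⇒ p=826, q=43
i=5: a=7 ⇒ p=6147, q=320
i=6: a=4 ⇒ p=25414, q=1323
…
i=9: a=3 ⇒ p=1364557, q=71036
i=10: a=1 ⇒ p=1758061, q=91521
i=11: a=4 ⇒ p=8396801, q=437120
→ (8396801, 437120).  Check: 8396801²=70506267033601, 369·437120²=70506267033600, difference 1.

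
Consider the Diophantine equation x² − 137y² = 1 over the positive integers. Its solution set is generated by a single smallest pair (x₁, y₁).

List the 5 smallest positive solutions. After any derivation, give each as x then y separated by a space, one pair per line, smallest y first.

d=137: √d = [11; 1,2,2,1,1,2,2,1,22] (ℓ=9, odd), read p_17/q_17
k=0  a_k=11  p_k/q_k = 11/1
…
k=5  a_k=1  p_k/q_k = 199/17
…
k=9  a_k=22  p_k/q_k = 39597/3383
…
k=16  a_k=2  p_k/q_k = 4286741/366241
k=17  a_k=1  p_k/q_k = 6083073/519712
(x₁, y₁) = (6083073, 519712);  6083073² − 137·519712² = 1 ✓
(x_2, y_2) = (6083073·6083073 + 137·519712·519712, 6083073·519712 + 519712·6083073) = (74007554246657, 6322892069952)
(x_3, y_3) = (6083073·74007554246657 + 137·519712·6322892069952, 6083073·6322892069952 + 519712·74007554246657) = (900386710067742990849, 76925228065277725280)
(x_4, y_4) = (6083073·900386710067742990849 + 137·519712·76925228065277725280, 6083073·76925228065277725280 + 519712·900386710067742990849) = (10954236171143757109591351297, 935883555725460013412300928)
(x_5, y_5) = (6083073·10954236171143757109591351297 + 137·519712·935883555725460013412300928, 6083073·935883555725460013412300928 + 519712·10954236171143757109591351297) = (133270836576615035597116312473600513, 11386095977955005515107946008258208)

6083073 519712
74007554246657 6322892069952
900386710067742990849 76925228065277725280
10954236171143757109591351297 935883555725460013412300928
133270836576615035597116312473600513 11386095977955005515107946008258208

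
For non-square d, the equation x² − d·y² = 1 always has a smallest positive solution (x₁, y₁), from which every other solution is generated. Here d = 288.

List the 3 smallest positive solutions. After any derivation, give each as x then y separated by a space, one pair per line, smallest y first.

17 1
577 34
19601 1155

d=288: √d = [16; 1,32] (ℓ=2, even), read p_1/q_1
step 0: (16, 1)  from 16·(1,0) + (0,1)
step 1: (17, 1)  from 1·(16,1) + (1,0)
fundamental: x₁=17, y₁=1  (since 289 − 288·1 = 1)
k=2:  x_2 = 17·17+288·1·1 = 577,  y_2 = 17·1+1·17 = 34
k=3:  x_3 = 17·577+288·1·34 = 19601,  y_3 = 17·34+1·577 = 1155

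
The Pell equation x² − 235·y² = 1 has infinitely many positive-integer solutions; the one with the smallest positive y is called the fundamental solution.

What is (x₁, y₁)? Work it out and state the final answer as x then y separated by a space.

√235 → a₀=15, period (3,30); ℓ=2 even so k=1
k=0  a_k=15  p_k/q_k = 15/1
k=1  a_k=3  p_k/q_k = 46/3
fundamental: x₁=46, y₁=3  (since 2116 − 235·9 = 1)

46 3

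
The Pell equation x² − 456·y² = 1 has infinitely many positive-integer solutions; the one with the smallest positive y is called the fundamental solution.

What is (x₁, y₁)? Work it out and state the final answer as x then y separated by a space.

1025 48

[21; 2,1,4,1,2,42] for √456; ℓ=6 ⇒ convergent index 5
k=0  a_k=21  p_k/q_k = 21/1
k=1  a_k=2  p_k/q_k = 43/2
…
k=3  a_k=4  p_k/q_k = 299/14
k=4  a_k=1  p_k/q_k = 363/17
k=5  a_k=2  p_k/q_k = 1025/48
fundamental: x₁=1025, y₁=48  (since 1050625 − 456·2304 = 1)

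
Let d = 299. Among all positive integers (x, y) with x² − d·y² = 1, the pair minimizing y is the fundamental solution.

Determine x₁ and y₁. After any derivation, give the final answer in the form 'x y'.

[17; 3,2,3,34] for √299; ℓ=4 ⇒ convergent index 3
k=0  a_k=17  p_k/q_k = 17/1
k=1  a_k=3  p_k/q_k = 52/3
k=2  a_k=2  p_k/q_k = 121/7
k=3  a_k=3  p_k/q_k = 415/24
fundamental: x₁=415, y₁=24  (since 172225 − 299·576 = 1)

415 24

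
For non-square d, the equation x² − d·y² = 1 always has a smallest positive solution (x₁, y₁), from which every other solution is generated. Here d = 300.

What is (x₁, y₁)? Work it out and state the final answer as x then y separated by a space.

[17; 3,8,3,34] for √300; ℓ=4 ⇒ convergent index 3
a_0=17:  p_0=17·1+0=17,  q_0=17·0+1=1
a_1=3:  p_1=3·17+1=52,  q_1=3·1+0=3
a_2=8:  p_2=8·52+17=433,  q_2=8·3+1=25
a_3=3:  p_3=3·433+52=1351,  q_3=3·25+3=78
(x₁, y₁) = (1351, 78);  1351² − 300·78² = 1 ✓

1351 78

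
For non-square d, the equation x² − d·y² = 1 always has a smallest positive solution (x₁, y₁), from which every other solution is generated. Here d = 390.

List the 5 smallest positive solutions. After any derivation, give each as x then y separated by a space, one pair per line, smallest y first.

79 4
12481 632
1971919 99852
311550721 15775984
49223041999 2492505620

[19; 1,2,1,38] for √390; ℓ=4 ⇒ convergent index 3
step 0: (19, 1)  from 19·(1,0) + (0,1)
…
step 2: (59, 3)  from 2·(20,1) + (19,1)
step 3: (79, 4)  from 1·(59,3) + (20,1)
(x₁, y₁) = (79, 4);  79² − 390·4² = 1 ✓
k=2:  x_2 = 79·79+390·4·4 = 12481,  y_2 = 79·4+4·79 = 632
k=3:  x_3 = 79·12481+390·4·632 = 1971919,  y_3 = 79·632+4·12481 = 99852
k=4:  x_4 = 79·1971919+390·4·99852 = 311550721,  y_4 = 79·99852+4·1971919 = 15775984
k=5:  x_5 = 79·311550721+390·4·15775984 = 49223041999,  y_5 = 79·15775984+4·311550721 = 2492505620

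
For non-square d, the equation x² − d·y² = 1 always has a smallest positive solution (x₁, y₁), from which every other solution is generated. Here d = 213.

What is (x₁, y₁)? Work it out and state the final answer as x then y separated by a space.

√213 = [14; 1,1,2,6,1,8,1,6,2,1,1,28, …], period ℓ=12 (even) → k=11
step 0: (14, 1)  from 14·(1,0) + (0,1)
step 1: (15, 1)  from 1·(14,1) + (1,0)
step 2: (29, 2)  from 1·(15,1) + (14,1)
step 3: (73, 5)  from 2·(29,2) + (15,1)
…
step 5: (540, 37)  from 1·(467,32) + (73,5)
…
step 7: (5327, 365)  from 1·(4787,328) + (540,37)
…
step 9: (78825, 5401)  from 2·(36749,2518) + (5327,365)
step 10: (115574, 7919)  from 1·(78825,5401) + (36749,2518)
step 11: (194399, 13320)  from 1·(115574,7919) + (78825,5401)
fundamental: x₁=194399, y₁=13320  (since 37790971201 − 213·177422400 = 1)

194399 13320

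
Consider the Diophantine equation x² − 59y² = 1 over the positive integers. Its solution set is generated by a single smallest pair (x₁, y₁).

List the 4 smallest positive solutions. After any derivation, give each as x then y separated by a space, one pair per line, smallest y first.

530 69
561799 73140
595506410 77528331
631236232801 82179957720

[7; 1,2,7,2,1,14] for √59; ℓ=6 ⇒ convergent index 5
step 0: (7, 1)  from 7·(1,0) + (0,1)
…
step 2: (23, 3)  from 2·(8,1) + (7,1)
…
step 4: (361, 47)  from 2·(169,22) + (23,3)
step 5: (530, 69)  from 1·(361,47) + (169,22)
fundamental: x₁=530, y₁=69  (since 280900 − 59·4761 = 1)
(x_2, y_2) = (530·530 + 59·69·69, 530·69 + 69·530) = (561799, 73140)
(x_3, y_3) = (530·561799 + 59·69·73140, 530·73140 + 69·561799) = (595506410, 77528331)
(x_4, y_4) = (530·595506410 + 59·69·77528331, 530·77528331 + 69·595506410) = (631236232801, 82179957720)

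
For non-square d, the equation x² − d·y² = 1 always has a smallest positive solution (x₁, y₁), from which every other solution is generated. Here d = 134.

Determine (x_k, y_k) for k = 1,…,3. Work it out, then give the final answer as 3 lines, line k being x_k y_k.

√134 = [11; 1,1,2,1,3,…,1,1,22, …], period ℓ=14 (even) → k=13
k=0  a_k=11  p_k/q_k = 11/1
k=1  a_k=1  p_k/q_k = 12/1
…
k=3  a_k=2  p_k/q_k = 58/5
k=4  a_k=1  p_k/q_k = 81/7
k=5  a_k=3  p_k/q_k = 301/26
k=6  a_k=1  p_k/q_k = 382/33
…
k=8  a_k=1  p_k/q_k = 4503/389
…
k=12  a_k=1  p_k/q_k = 84029/7259
k=13  a_k=1  p_k/q_k = 145925/12606
→ (145925, 12606).  Check: 145925²=21294105625, 134·12606²=21294105624, difference 1.
k=2:  x_2 = 145925·145925+134·12606·12606 = 42588211249,  y_2 = 145925·12606+12606·145925 = 3679061100
k=3:  x_3 = 145925·42588211249+134·12606·3679061100 = 12429369452874725,  y_3 = 145925·3679061100+12606·42588211249 = 1073733982022394

145925 12606
42588211249 3679061100
12429369452874725 1073733982022394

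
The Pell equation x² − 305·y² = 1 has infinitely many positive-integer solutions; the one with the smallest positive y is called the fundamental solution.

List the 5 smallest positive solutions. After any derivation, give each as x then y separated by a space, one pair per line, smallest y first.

489 28
478241 27384
467719209 26781524
457428908161 26192303088
447365004462249 25616045638540

√305 = [17; 2,6,2,34, …], period ℓ=4 (even) → k=3
k=0  a_k=17  p_k/q_k = 17/1
k=1  a_k=2  p_k/q_k = 35/2
k=2  a_k=6  p_k/q_k = 227/13
k=3  a_k=2  p_k/q_k = 489/28
(x₁, y₁) = (489, 28);  489² − 305·28² = 1 ✓
n=2: (489,28)∘(489,28) = (489·489+305·28·28, 489·28+28·489) = (478241,27384)
n=3: (478241,27384)∘(489,28) = (489·478241+305·28·27384, 489·27384+28·478241) = (467719209,26781524)
n=4: (467719209,26781524)∘(489,28) = (489·467719209+305·28·26781524, 489·26781524+28·467719209) = (457428908161,26192303088)
n=5: (457428908161,26192303088)∘(489,28) = (489·457428908161+305·28·26192303088, 489·26192303088+28·457428908161) = (447365004462249,25616045638540)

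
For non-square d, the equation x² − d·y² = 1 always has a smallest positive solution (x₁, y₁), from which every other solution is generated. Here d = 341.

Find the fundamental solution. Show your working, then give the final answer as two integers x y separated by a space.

10626551 575460

√341 = [18; 2,6,1,8,2,…,6,2,36, …], period ℓ=14 (even) → k=13
step 0: (18, 1)  from 18·(1,0) + (0,1)
…
step 2: (240, 13)  from 6·(37,2) + (18,1)
…
step 6: (7645, 414)  from 1·(5189,281) + (2456,133)
step 7: (20479, 1109)  from 2·(7645,414) + (5189,281)
…
step 9: (76727, 4155)  from 2·(28124,1523) + (20479,1109)
…
step 11: (718667, 38918)  from 1·(641940,34763) + (76727,4155)
step 12: (4953942, 268271)  from 6·(718667,38918) + (641940,34763)
step 13: (10626551, 575460)  from 2·(4953942,268271) + (718667,38918)
fundamental: x₁=10626551, y₁=575460  (since 112923586155601 − 341·331154211600 = 1)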